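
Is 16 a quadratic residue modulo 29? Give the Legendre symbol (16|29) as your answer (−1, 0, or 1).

Euler's criterion: (16/29) ≡ 16^14 (mod 29).
16^2 ≡ 24 (mod 29)
16^4 ≡ 25 (mod 29)
16^8 ≡ 16 (mod 29)
16^14 = 16^(8+4+2) ≡ 1 (mod 29).
Result is 1, so (16/29) = 1.

1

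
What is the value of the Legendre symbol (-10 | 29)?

First reduce: -10 ≡ 19 (mod 29).
Reciprocity: 19 ≡ 3 and 29 ≡ 1 (mod 4), so (19/29) = +(29/19).
Reduce top mod 19: now compute (10/19).
Pull out 2: since 19 ≡ 3 (mod 8), (2/19) = -1.
Reciprocity: 5 ≡ 1 and 19 ≡ 3 (mod 4), so (5/19) = +(19/5).
Reduce top mod 5: now compute (4/5).
Pull out 2^2: since 5 ≡ 5 (mod 8), (2/5) = -1, so (2/5)^2 = +1.
Reached (1/5) = 1. Collecting the sign flips along the way, the symbol is -1.

-1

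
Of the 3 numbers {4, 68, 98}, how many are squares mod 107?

(4/107) = +1 → QR.
(68/107) = -1 → non-residue.
(98/107) = -1 → non-residue.
Total quadratic residues among the 3: 1.

1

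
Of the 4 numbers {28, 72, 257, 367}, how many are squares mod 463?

(28/463) = -1 → non-residue.
(72/463) = +1 → QR.
(257/463) = -1 → non-residue.
(367/463) = +1 → QR.
Total quadratic residues among the 4: 2.

2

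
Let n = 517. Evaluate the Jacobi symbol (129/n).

Reciprocity: 129 ≡ 1 and 517 ≡ 1 (mod 4), so (129/517) = +(517/129).
Reduce top mod 129: now compute (1/129).
Reached (1/129) = 1. Collecting the sign flips along the way, the symbol is +1.

1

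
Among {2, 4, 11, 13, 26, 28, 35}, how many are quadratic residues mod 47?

3

(2/47) = +1 → QR.
(4/47) = +1 → QR.
(11/47) = -1 → non-residue.
(13/47) = -1 → non-residue.
(26/47) = -1 → non-residue.
(28/47) = +1 → QR.
(35/47) = -1 → non-residue.
Total quadratic residues among the 7: 3.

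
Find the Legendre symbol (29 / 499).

Euler's criterion: (29/499) ≡ 29^249 (mod 499).
29^2 ≡ 342 (mod 499)
29^4 ≡ 198 (mod 499)
29^8 ≡ 282 (mod 499)
29^16 ≡ 183 (mod 499)
29^32 ≡ 56 (mod 499)
29^64 ≡ 142 (mod 499)
29^128 ≡ 204 (mod 499)
29^249 = 29^(128+64+32+16+8+1) ≡ 1 (mod 499).
Result is 1, so (29/499) = 1.

1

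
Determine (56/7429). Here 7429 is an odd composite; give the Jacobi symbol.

Pull out 2^3: since 7429 ≡ 5 (mod 8), (2/7429) = -1, so (2/7429)^3 = -1.
Reciprocity: 7 ≡ 3 and 7429 ≡ 1 (mod 4), so (7/7429) = +(7429/7).
Reduce top mod 7: now compute (2/7).
Pull out 2: since 7 ≡ 7 (mod 8), (2/7) = +1.
Reached (1/7) = 1. Collecting the sign flips along the way, the symbol is -1.

-1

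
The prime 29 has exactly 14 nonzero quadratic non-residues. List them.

Square k = 1,…,14 (k and 29−k give the same square):
1²=1, 2²=4, 3²=9, 4²=16, 5²=25, 6²≡7, 7²≡20, 8²≡6, 9²≡23, 10²≡13, 11²≡5, 12²≡28, 13²≡24, 14²≡22 (mod 29).
The residues are {1, 4, 5, 6, 7, 9, 13, 16, 20, 22, 23, 24, 25, 28}; the non-residues are the remaining 14 nonzero classes.

2 3 8 10 11 12 14 15 17 18 19 21 26 27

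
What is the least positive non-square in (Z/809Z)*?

3

(2/809) = +1, so 2 is a residue.
(3/809) = −1, so 3 is the smallest positive non-residue mod 809.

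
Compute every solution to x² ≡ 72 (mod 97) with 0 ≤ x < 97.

13, 84

97 ≡ 1 (mod 4), so we find a root by search.
Trying successive values, 13² = 169 ≡ 72 (mod 97). The other root is 97 − 13 = 84.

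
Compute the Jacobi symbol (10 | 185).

Pull out 2: since 185 ≡ 1 (mod 8), (2/185) = +1.
Reciprocity: 5 ≡ 1 and 185 ≡ 1 (mod 4), so (5/185) = +(185/5).
Reduce top mod 5: now compute (0/5).
Top reduces to 0: gcd > 1, so the symbol is 0.

0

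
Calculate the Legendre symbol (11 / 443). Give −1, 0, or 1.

-1

Reciprocity: 11 ≡ 3 and 443 ≡ 3 (mod 4), so (11/443) = −(443/11).
Reduce top mod 11: now compute (3/11).
Reciprocity: 3 ≡ 3 and 11 ≡ 3 (mod 4), so (3/11) = −(11/3).
Reduce top mod 3: now compute (2/3).
Pull out 2: since 3 ≡ 3 (mod 8), (2/3) = -1.
Reached (1/3) = 1. Collecting the sign flips along the way, the symbol is -1.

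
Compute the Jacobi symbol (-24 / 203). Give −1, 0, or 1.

1

First reduce: -24 ≡ 179 (mod 203).
Reciprocity: 179 ≡ 3 and 203 ≡ 3 (mod 4), so (179/203) = −(203/179).
Reduce top mod 179: now compute (24/179).
Pull out 2^3: since 179 ≡ 3 (mod 8), (2/179) = -1, so (2/179)^3 = -1.
Reciprocity: 3 ≡ 3 and 179 ≡ 3 (mod 4), so (3/179) = −(179/3).
Reduce top mod 3: now compute (2/3).
Pull out 2: since 3 ≡ 3 (mod 8), (2/3) = -1.
Reached (1/3) = 1. Collecting the sign flips along the way, the symbol is +1.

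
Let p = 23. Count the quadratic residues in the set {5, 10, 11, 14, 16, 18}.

2

(5/23) = -1 → non-residue.
(10/23) = -1 → non-residue.
(11/23) = -1 → non-residue.
(14/23) = -1 → non-residue.
(16/23) = +1 → QR.
(18/23) = +1 → QR.
Total quadratic residues among the 6: 2.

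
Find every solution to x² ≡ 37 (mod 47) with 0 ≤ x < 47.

Since 47 ≡ 3 (mod 4), a square root of 37 is 37^((47+1)/4) = 37^12 mod 47.
Repeated squaring: 37^2≡6, 37^4≡36, 37^8≡27 (mod 47).
37^12 = 37^(8+4) ≡ 32 (mod 47).
Check: 32² = 1024 ≡ 37 (mod 47). The two roots are 15 and 32.

15, 32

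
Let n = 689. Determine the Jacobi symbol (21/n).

1

Reciprocity: 21 ≡ 1 and 689 ≡ 1 (mod 4), so (21/689) = +(689/21).
Reduce top mod 21: now compute (17/21).
Reciprocity: 17 ≡ 1 and 21 ≡ 1 (mod 4), so (17/21) = +(21/17).
Reduce top mod 17: now compute (4/17).
Pull out 2^2: since 17 ≡ 1 (mod 8), (2/17) = +1, so (2/17)^2 = +1.
Reached (1/17) = 1. Collecting the sign flips along the way, the symbol is +1.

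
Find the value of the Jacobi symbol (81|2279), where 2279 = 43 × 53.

Reciprocity: 81 ≡ 1 and 2279 ≡ 3 (mod 4), so (81/2279) = +(2279/81).
Reduce top mod 81: now compute (11/81).
Reciprocity: 11 ≡ 3 and 81 ≡ 1 (mod 4), so (11/81) = +(81/11).
Reduce top mod 11: now compute (4/11).
Pull out 2^2: since 11 ≡ 3 (mod 8), (2/11) = -1, so (2/11)^2 = +1.
Reached (1/11) = 1. Collecting the sign flips along the way, the symbol is +1.

1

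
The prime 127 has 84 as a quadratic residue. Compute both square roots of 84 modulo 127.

Since 127 ≡ 3 (mod 4), a square root of 84 is 84^((127+1)/4) = 84^32 mod 127.
Repeated squaring: 84^2≡71, 84^4≡88, 84^8≡124, 84^16≡9, 84^32≡81 (mod 127).
84^32 = 84^(32) ≡ 81 (mod 127).
Check: 81² = 6561 ≡ 84 (mod 127). The two roots are 46 and 81.

46, 81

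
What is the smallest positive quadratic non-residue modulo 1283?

2

(2/1283) = −1, so 2 is the smallest positive non-residue mod 1283.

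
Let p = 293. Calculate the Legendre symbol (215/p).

-1

Euler's criterion: (215/293) ≡ 215^146 (mod 293).
215^2 ≡ 224 (mod 293)
215^4 ≡ 73 (mod 293)
215^8 ≡ 55 (mod 293)
215^16 ≡ 95 (mod 293)
215^32 ≡ 235 (mod 293)
215^64 ≡ 141 (mod 293)
215^128 ≡ 250 (mod 293)
215^146 = 215^(128+16+2) ≡ 292 (mod 293).
Result is 292 ≡ −1, so (215/293) = −1.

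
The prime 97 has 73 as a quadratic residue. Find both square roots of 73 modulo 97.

97 ≡ 1 (mod 4), so we find a root by search.
Trying successive values, 48² = 2304 ≡ 73 (mod 97). The other root is 97 − 48 = 49.

48, 49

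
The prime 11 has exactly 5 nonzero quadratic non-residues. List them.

2, 6, 7, 8, 10

Square k = 1,…,5 (k and 11−k give the same square):
1²=1, 2²=4, 3²=9, 4²≡5, 5²≡3 (mod 11).
The residues are {1, 3, 4, 5, 9}; the non-residues are the remaining 5 nonzero classes.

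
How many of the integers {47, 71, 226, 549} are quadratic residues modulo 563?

(47/563) = +1 → QR.
(71/563) = +1 → QR.
(226/563) = -1 → non-residue.
(549/563) = +1 → QR.
Total quadratic residues among the 4: 3.

3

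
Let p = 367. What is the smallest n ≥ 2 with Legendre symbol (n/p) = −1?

3

(2/367) = +1, so 2 is a residue.
(3/367) = −1, so 3 is the smallest positive non-residue mod 367.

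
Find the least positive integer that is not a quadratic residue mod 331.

2

(2/331) = −1, so 2 is the smallest positive non-residue mod 331.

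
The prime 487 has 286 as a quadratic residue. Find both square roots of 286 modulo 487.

149, 338

Since 487 ≡ 3 (mod 4), a square root of 286 is 286^((487+1)/4) = 286^122 mod 487.
Repeated squaring: 286^2≡467, 286^4≡400, 286^8≡264, 286^16≡55, 286^32≡103, 286^64≡382 (mod 487).
286^122 = 286^(64+32+16+8+2) ≡ 338 (mod 487).
Check: 338² = 114244 ≡ 286 (mod 487). The two roots are 149 and 338.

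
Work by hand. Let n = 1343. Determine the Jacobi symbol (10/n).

-1

Pull out 2: since 1343 ≡ 7 (mod 8), (2/1343) = +1.
Reciprocity: 5 ≡ 1 and 1343 ≡ 3 (mod 4), so (5/1343) = +(1343/5).
Reduce top mod 5: now compute (3/5).
Reciprocity: 3 ≡ 3 and 5 ≡ 1 (mod 4), so (3/5) = +(5/3).
Reduce top mod 3: now compute (2/3).
Pull out 2: since 3 ≡ 3 (mod 8), (2/3) = -1.
Reached (1/3) = 1. Collecting the sign flips along the way, the symbol is -1.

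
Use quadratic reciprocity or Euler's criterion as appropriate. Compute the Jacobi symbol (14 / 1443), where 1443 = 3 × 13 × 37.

Pull out 2: since 1443 ≡ 3 (mod 8), (2/1443) = -1.
Reciprocity: 7 ≡ 3 and 1443 ≡ 3 (mod 4), so (7/1443) = −(1443/7).
Reduce top mod 7: now compute (1/7).
Reached (1/7) = 1. Collecting the sign flips along the way, the symbol is +1.

1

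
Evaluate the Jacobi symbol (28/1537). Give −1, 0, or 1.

1

Pull out 2^2: since 1537 ≡ 1 (mod 8), (2/1537) = +1, so (2/1537)^2 = +1.
Reciprocity: 7 ≡ 3 and 1537 ≡ 1 (mod 4), so (7/1537) = +(1537/7).
Reduce top mod 7: now compute (4/7).
Pull out 2^2: since 7 ≡ 7 (mod 8), (2/7) = +1, so (2/7)^2 = +1.
Reached (1/7) = 1. Collecting the sign flips along the way, the symbol is +1.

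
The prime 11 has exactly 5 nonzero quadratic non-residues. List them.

2, 6, 7, 8, 10

Square k = 1,…,5 (k and 11−k give the same square):
1²=1, 2²=4, 3²=9, 4²≡5, 5²≡3 (mod 11).
The residues are {1, 3, 4, 5, 9}; the non-residues are the remaining 5 nonzero classes.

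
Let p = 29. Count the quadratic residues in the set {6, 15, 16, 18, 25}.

(6/29) = +1 → QR.
(15/29) = -1 → non-residue.
(16/29) = +1 → QR.
(18/29) = -1 → non-residue.
(25/29) = +1 → QR.
Total quadratic residues among the 5: 3.

3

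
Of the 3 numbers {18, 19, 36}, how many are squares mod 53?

(18/53) = -1 → non-residue.
(19/53) = -1 → non-residue.
(36/53) = +1 → QR.
Total quadratic residues among the 3: 1.

1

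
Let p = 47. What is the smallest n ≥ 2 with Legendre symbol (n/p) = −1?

(2/47) = +1, so 2 is a residue.
(3/47) = +1, so 3 is a residue.
(4/47) = +1, so 4 is a residue.
(5/47) = −1, so 5 is the smallest positive non-residue mod 47.

5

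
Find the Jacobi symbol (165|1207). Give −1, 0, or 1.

Reciprocity: 165 ≡ 1 and 1207 ≡ 3 (mod 4), so (165/1207) = +(1207/165).
Reduce top mod 165: now compute (52/165).
Pull out 2^2: since 165 ≡ 5 (mod 8), (2/165) = -1, so (2/165)^2 = +1.
Reciprocity: 13 ≡ 1 and 165 ≡ 1 (mod 4), so (13/165) = +(165/13).
Reduce top mod 13: now compute (9/13).
Reciprocity: 9 ≡ 1 and 13 ≡ 1 (mod 4), so (9/13) = +(13/9).
Reduce top mod 9: now compute (4/9).
Pull out 2^2: since 9 ≡ 1 (mod 8), (2/9) = +1, so (2/9)^2 = +1.
Reached (1/9) = 1. Collecting the sign flips along the way, the symbol is +1.

1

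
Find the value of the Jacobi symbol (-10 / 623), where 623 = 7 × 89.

First reduce: -10 ≡ 613 (mod 623).
Reciprocity: 613 ≡ 1 and 623 ≡ 3 (mod 4), so (613/623) = +(623/613).
Reduce top mod 613: now compute (10/613).
Pull out 2: since 613 ≡ 5 (mod 8), (2/613) = -1.
Reciprocity: 5 ≡ 1 and 613 ≡ 1 (mod 4), so (5/613) = +(613/5).
Reduce top mod 5: now compute (3/5).
Reciprocity: 3 ≡ 3 and 5 ≡ 1 (mod 4), so (3/5) = +(5/3).
Reduce top mod 3: now compute (2/3).
Pull out 2: since 3 ≡ 3 (mod 8), (2/3) = -1.
Reached (1/3) = 1. Collecting the sign flips along the way, the symbol is +1.

1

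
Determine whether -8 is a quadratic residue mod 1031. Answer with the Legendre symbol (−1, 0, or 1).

-1

Euler's criterion: (-8/1031) ≡ 1023^515 (mod 1031).
1023^2 ≡ 64 (mod 1031)
1023^4 ≡ 1003 (mod 1031)
1023^8 ≡ 784 (mod 1031)
1023^16 ≡ 180 (mod 1031)
1023^32 ≡ 439 (mod 1031)
1023^64 ≡ 955 (mod 1031)
1023^128 ≡ 621 (mod 1031)
1023^256 ≡ 47 (mod 1031)
1023^512 ≡ 147 (mod 1031)
1023^515 = 1023^(512+2+1) ≡ 1030 (mod 1031).
Result is 1030 ≡ −1, so (-8/1031) = −1.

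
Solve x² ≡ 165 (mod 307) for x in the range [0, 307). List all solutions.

127, 180

Since 307 ≡ 3 (mod 4), a square root of 165 is 165^((307+1)/4) = 165^77 mod 307.
Repeated squaring: 165^2≡209, 165^4≡87, 165^8≡201, 165^16≡184, 165^32≡86, 165^64≡28 (mod 307).
165^77 = 165^(64+8+4+1) ≡ 127 (mod 307).
Check: 127² = 16129 ≡ 165 (mod 307). The two roots are 127 and 180.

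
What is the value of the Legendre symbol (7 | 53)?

Euler's criterion: (7/53) ≡ 7^26 (mod 53).
7^2 ≡ 49 (mod 53)
7^4 ≡ 16 (mod 53)
7^8 ≡ 44 (mod 53)
7^16 ≡ 28 (mod 53)
7^26 = 7^(16+8+2) ≡ 1 (mod 53).
Result is 1, so (7/53) = 1.

1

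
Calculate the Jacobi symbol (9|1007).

1

Reciprocity: 9 ≡ 1 and 1007 ≡ 3 (mod 4), so (9/1007) = +(1007/9).
Reduce top mod 9: now compute (8/9).
Pull out 2^3: since 9 ≡ 1 (mod 8), (2/9) = +1, so (2/9)^3 = +1.
Reached (1/9) = 1. Collecting the sign flips along the way, the symbol is +1.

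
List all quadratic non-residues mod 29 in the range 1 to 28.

Square k = 1,…,14 (k and 29−k give the same square):
1²=1, 2²=4, 3²=9, 4²=16, 5²=25, 6²≡7, 7²≡20, 8²≡6, 9²≡23, 10²≡13, 11²≡5, 12²≡28, 13²≡24, 14²≡22 (mod 29).
The residues are {1, 4, 5, 6, 7, 9, 13, 16, 20, 22, 23, 24, 25, 28}; the non-residues are the remaining 14 nonzero classes.

2, 3, 8, 10, 11, 12, 14, 15, 17, 18, 19, 21, 26, 27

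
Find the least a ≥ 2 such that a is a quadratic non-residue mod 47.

5

(2/47) = +1, so 2 is a residue.
(3/47) = +1, so 3 is a residue.
(4/47) = +1, so 4 is a residue.
(5/47) = −1, so 5 is the smallest positive non-residue mod 47.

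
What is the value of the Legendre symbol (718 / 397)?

First reduce: 718 ≡ 321 (mod 397).
Reciprocity: 321 ≡ 1 and 397 ≡ 1 (mod 4), so (321/397) = +(397/321).
Reduce top mod 321: now compute (76/321).
Pull out 2^2: since 321 ≡ 1 (mod 8), (2/321) = +1, so (2/321)^2 = +1.
Reciprocity: 19 ≡ 3 and 321 ≡ 1 (mod 4), so (19/321) = +(321/19).
Reduce top mod 19: now compute (17/19).
Reciprocity: 17 ≡ 1 and 19 ≡ 3 (mod 4), so (17/19) = +(19/17).
Reduce top mod 17: now compute (2/17).
Pull out 2: since 17 ≡ 1 (mod 8), (2/17) = +1.
Reached (1/17) = 1. Collecting the sign flips along the way, the symbol is +1.

1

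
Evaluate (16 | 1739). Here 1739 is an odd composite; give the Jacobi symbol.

1

Pull out 2^4: since 1739 ≡ 3 (mod 8), (2/1739) = -1, so (2/1739)^4 = +1.
Reached (1/1739) = 1. Collecting the sign flips along the way, the symbol is +1.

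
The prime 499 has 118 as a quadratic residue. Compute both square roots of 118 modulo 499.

Since 499 ≡ 3 (mod 4), a square root of 118 is 118^((499+1)/4) = 118^125 mod 499.
Repeated squaring: 118^2≡451, 118^4≡308, 118^8≡54, 118^16≡421, 118^32≡96, 118^64≡234 (mod 499).
118^125 = 118^(64+32+16+8+4+1) ≡ 169 (mod 499).
Check: 169² = 28561 ≡ 118 (mod 499). The two roots are 169 and 330.

169, 330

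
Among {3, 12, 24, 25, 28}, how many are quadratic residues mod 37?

(3/37) = +1 → QR.
(12/37) = +1 → QR.
(24/37) = -1 → non-residue.
(25/37) = +1 → QR.
(28/37) = +1 → QR.
Total quadratic residues among the 5: 4.

4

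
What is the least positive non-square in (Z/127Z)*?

3

(2/127) = +1, so 2 is a residue.
(3/127) = −1, so 3 is the smallest positive non-residue mod 127.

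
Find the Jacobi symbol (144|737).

1

Pull out 2^4: since 737 ≡ 1 (mod 8), (2/737) = +1, so (2/737)^4 = +1.
Reciprocity: 9 ≡ 1 and 737 ≡ 1 (mod 4), so (9/737) = +(737/9).
Reduce top mod 9: now compute (8/9).
Pull out 2^3: since 9 ≡ 1 (mod 8), (2/9) = +1, so (2/9)^3 = +1.
Reached (1/9) = 1. Collecting the sign flips along the way, the symbol is +1.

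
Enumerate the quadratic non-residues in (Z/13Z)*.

Square k = 1,…,6 (k and 13−k give the same square):
1²=1, 2²=4, 3²=9, 4²≡3, 5²≡12, 6²≡10 (mod 13).
The residues are {1, 3, 4, 9, 10, 12}; the non-residues are the remaining 6 nonzero classes.

2,5,6,7,8,11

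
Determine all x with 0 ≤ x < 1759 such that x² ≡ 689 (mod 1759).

Since 1759 ≡ 3 (mod 4), a square root of 689 is 689^((1759+1)/4) = 689^440 mod 1759.
Repeated squaring: 689^2≡1550, 689^4≡1465, 689^8≡245, 689^16≡219, 689^32≡468, 689^64≡908, 689^128≡1252, 689^256≡235 (mod 1759).
689^440 = 689^(256+128+32+16+8) ≡ 661 (mod 1759).
Check: 661² = 436921 ≡ 689 (mod 1759). The two roots are 661 and 1098.

661, 1098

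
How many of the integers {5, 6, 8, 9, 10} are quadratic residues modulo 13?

(5/13) = -1 → non-residue.
(6/13) = -1 → non-residue.
(8/13) = -1 → non-residue.
(9/13) = +1 → QR.
(10/13) = +1 → QR.
Total quadratic residues among the 5: 2.

2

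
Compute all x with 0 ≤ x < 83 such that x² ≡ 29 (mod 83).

Since 83 ≡ 3 (mod 4), a square root of 29 is 29^((83+1)/4) = 29^21 mod 83.
Repeated squaring: 29^2≡11, 29^4≡38, 29^8≡33, 29^16≡10 (mod 83).
29^21 = 29^(16+4+1) ≡ 64 (mod 83).
Check: 64² = 4096 ≡ 29 (mod 83). The two roots are 19 and 64.

19, 64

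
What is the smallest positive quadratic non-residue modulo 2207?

5

(2/2207) = +1, so 2 is a residue.
(3/2207) = +1, so 3 is a residue.
(4/2207) = +1, so 4 is a residue.
(5/2207) = −1, so 5 is the smallest positive non-residue mod 2207.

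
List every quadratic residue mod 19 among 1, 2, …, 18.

1 4 5 6 7 9 11 16 17

Square k = 1,…,9 (k and 19−k give the same square):
1²=1, 2²=4, 3²=9, 4²=16, 5²≡6, 6²≡17, 7²≡11, 8²≡7, 9²≡5 (mod 19).
So the quadratic residues mod 19 are {1, 4, 5, 6, 7, 9, 11, 16, 17}.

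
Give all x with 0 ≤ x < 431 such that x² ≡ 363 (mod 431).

Since 431 ≡ 3 (mod 4), a square root of 363 is 363^((431+1)/4) = 363^108 mod 431.
Repeated squaring: 363^2≡314, 363^4≡328, 363^8≡265, 363^16≡403, 363^32≡353, 363^64≡50 (mod 431).
363^108 = 363^(64+32+8+4) ≡ 396 (mod 431).
Check: 396² = 156816 ≡ 363 (mod 431). The two roots are 35 and 396.

35, 396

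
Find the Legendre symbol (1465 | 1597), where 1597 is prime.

Reciprocity: 1465 ≡ 1 and 1597 ≡ 1 (mod 4), so (1465/1597) = +(1597/1465).
Reduce top mod 1465: now compute (132/1465).
Pull out 2^2: since 1465 ≡ 1 (mod 8), (2/1465) = +1, so (2/1465)^2 = +1.
Reciprocity: 33 ≡ 1 and 1465 ≡ 1 (mod 4), so (33/1465) = +(1465/33).
Reduce top mod 33: now compute (13/33).
Reciprocity: 13 ≡ 1 and 33 ≡ 1 (mod 4), so (13/33) = +(33/13).
Reduce top mod 13: now compute (7/13).
Reciprocity: 7 ≡ 3 and 13 ≡ 1 (mod 4), so (7/13) = +(13/7).
Reduce top mod 7: now compute (6/7).
Pull out 2: since 7 ≡ 7 (mod 8), (2/7) = +1.
Reciprocity: 3 ≡ 3 and 7 ≡ 3 (mod 4), so (3/7) = −(7/3).
Reduce top mod 3: now compute (1/3).
Reached (1/3) = 1. Collecting the sign flips along the way, the symbol is -1.

-1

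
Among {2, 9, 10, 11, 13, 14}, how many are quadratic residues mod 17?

(2/17) = +1 → QR.
(9/17) = +1 → QR.
(10/17) = -1 → non-residue.
(11/17) = -1 → non-residue.
(13/17) = +1 → QR.
(14/17) = -1 → non-residue.
Total quadratic residues among the 6: 3.

3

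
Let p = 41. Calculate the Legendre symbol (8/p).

1

Pull out 2^3: since 41 ≡ 1 (mod 8), (2/41) = +1, so (2/41)^3 = +1.
Reached (1/41) = 1. Collecting the sign flips along the way, the symbol is +1.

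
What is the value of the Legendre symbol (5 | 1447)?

-1

Reciprocity: 5 ≡ 1 and 1447 ≡ 3 (mod 4), so (5/1447) = +(1447/5).
Reduce top mod 5: now compute (2/5).
Pull out 2: since 5 ≡ 5 (mod 8), (2/5) = -1.
Reached (1/5) = 1. Collecting the sign flips along the way, the symbol is -1.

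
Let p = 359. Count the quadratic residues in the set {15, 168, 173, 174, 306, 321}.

4

(15/359) = +1 → QR.
(168/359) = -1 → non-residue.
(173/359) = +1 → QR.
(174/359) = -1 → non-residue.
(306/359) = +1 → QR.
(321/359) = +1 → QR.
Total quadratic residues among the 6: 4.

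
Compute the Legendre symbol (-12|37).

First reduce: -12 ≡ 25 (mod 37).
Reciprocity: 25 ≡ 1 and 37 ≡ 1 (mod 4), so (25/37) = +(37/25).
Reduce top mod 25: now compute (12/25).
Pull out 2^2: since 25 ≡ 1 (mod 8), (2/25) = +1, so (2/25)^2 = +1.
Reciprocity: 3 ≡ 3 and 25 ≡ 1 (mod 4), so (3/25) = +(25/3).
Reduce top mod 3: now compute (1/3).
Reached (1/3) = 1. Collecting the sign flips along the way, the symbol is +1.

1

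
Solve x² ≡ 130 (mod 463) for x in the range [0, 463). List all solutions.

92, 371

Since 463 ≡ 3 (mod 4), a square root of 130 is 130^((463+1)/4) = 130^116 mod 463.
Repeated squaring: 130^2≡232, 130^4≡116, 130^8≡29, 130^16≡378, 130^32≡280, 130^64≡153 (mod 463).
130^116 = 130^(64+32+16+4) ≡ 371 (mod 463).
Check: 371² = 137641 ≡ 130 (mod 463). The two roots are 92 and 371.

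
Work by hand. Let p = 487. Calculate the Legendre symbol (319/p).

-1

Euler's criterion: (319/487) ≡ 319^243 (mod 487).
319^2 ≡ 465 (mod 487)
319^4 ≡ 484 (mod 487)
319^8 ≡ 9 (mod 487)
319^16 ≡ 81 (mod 487)
319^32 ≡ 230 (mod 487)
319^64 ≡ 304 (mod 487)
319^128 ≡ 373 (mod 487)
319^243 = 319^(128+64+32+16+2+1) ≡ 486 (mod 487).
Result is 486 ≡ −1, so (319/487) = −1.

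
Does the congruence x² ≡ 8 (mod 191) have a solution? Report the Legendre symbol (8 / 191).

Pull out 2^3: since 191 ≡ 7 (mod 8), (2/191) = +1, so (2/191)^3 = +1.
Reached (1/191) = 1. Collecting the sign flips along the way, the symbol is +1.

1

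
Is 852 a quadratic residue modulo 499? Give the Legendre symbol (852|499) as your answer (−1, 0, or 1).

First reduce: 852 ≡ 353 (mod 499).
Reciprocity: 353 ≡ 1 and 499 ≡ 3 (mod 4), so (353/499) = +(499/353).
Reduce top mod 353: now compute (146/353).
Pull out 2: since 353 ≡ 1 (mod 8), (2/353) = +1.
Reciprocity: 73 ≡ 1 and 353 ≡ 1 (mod 4), so (73/353) = +(353/73).
Reduce top mod 73: now compute (61/73).
Reciprocity: 61 ≡ 1 and 73 ≡ 1 (mod 4), so (61/73) = +(73/61).
Reduce top mod 61: now compute (12/61).
Pull out 2^2: since 61 ≡ 5 (mod 8), (2/61) = -1, so (2/61)^2 = +1.
Reciprocity: 3 ≡ 3 and 61 ≡ 1 (mod 4), so (3/61) = +(61/3).
Reduce top mod 3: now compute (1/3).
Reached (1/3) = 1. Collecting the sign flips along the way, the symbol is +1.

1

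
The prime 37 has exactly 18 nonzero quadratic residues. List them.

Square k = 1,…,18 (k and 37−k give the same square):
1²=1, 2²=4, 3²=9, 4²=16, 5²=25, 6²=36, 7²≡12, 8²≡27, 9²≡7, 10²≡26, 11²≡10, 12²≡33, 13²≡21, 14²≡11, 15²≡3, 16²≡34, 17²≡30, 18²≡28 (mod 37).
So the quadratic residues mod 37 are {1, 3, 4, 7, 9, 10, 11, 12, 16, 21, 25, 26, 27, 28, 30, 33, 34, 36}.

1 3 4 7 9 10 11 12 16 21 25 26 27 28 30 33 34 36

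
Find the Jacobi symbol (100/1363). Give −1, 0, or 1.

1

Pull out 2^2: since 1363 ≡ 3 (mod 8), (2/1363) = -1, so (2/1363)^2 = +1.
Reciprocity: 25 ≡ 1 and 1363 ≡ 3 (mod 4), so (25/1363) = +(1363/25).
Reduce top mod 25: now compute (13/25).
Reciprocity: 13 ≡ 1 and 25 ≡ 1 (mod 4), so (13/25) = +(25/13).
Reduce top mod 13: now compute (12/13).
Pull out 2^2: since 13 ≡ 5 (mod 8), (2/13) = -1, so (2/13)^2 = +1.
Reciprocity: 3 ≡ 3 and 13 ≡ 1 (mod 4), so (3/13) = +(13/3).
Reduce top mod 3: now compute (1/3).
Reached (1/3) = 1. Collecting the sign flips along the way, the symbol is +1.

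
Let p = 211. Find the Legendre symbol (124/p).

Euler's criterion: (124/211) ≡ 124^105 (mod 211).
124^2 ≡ 184 (mod 211)
124^4 ≡ 96 (mod 211)
124^8 ≡ 143 (mod 211)
124^16 ≡ 193 (mod 211)
124^32 ≡ 113 (mod 211)
124^64 ≡ 109 (mod 211)
124^105 = 124^(64+32+8+1) ≡ 210 (mod 211).
Result is 210 ≡ −1, so (124/211) = −1.

-1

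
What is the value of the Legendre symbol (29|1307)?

Reciprocity: 29 ≡ 1 and 1307 ≡ 3 (mod 4), so (29/1307) = +(1307/29).
Reduce top mod 29: now compute (2/29).
Pull out 2: since 29 ≡ 5 (mod 8), (2/29) = -1.
Reached (1/29) = 1. Collecting the sign flips along the way, the symbol is -1.

-1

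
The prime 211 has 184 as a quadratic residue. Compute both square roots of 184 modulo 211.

Since 211 ≡ 3 (mod 4), a square root of 184 is 184^((211+1)/4) = 184^53 mod 211.
Repeated squaring: 184^2≡96, 184^4≡143, 184^8≡193, 184^16≡113, 184^32≡109 (mod 211).
184^53 = 184^(32+16+4+1) ≡ 87 (mod 211).
Check: 87² = 7569 ≡ 184 (mod 211). The two roots are 87 and 124.

87, 124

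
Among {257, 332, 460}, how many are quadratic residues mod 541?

(257/541) = -1 → non-residue.
(332/541) = -1 → non-residue.
(460/541) = +1 → QR.
Total quadratic residues among the 3: 1.

1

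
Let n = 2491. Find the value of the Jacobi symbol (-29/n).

1

First reduce: -29 ≡ 2462 (mod 2491).
Pull out 2: since 2491 ≡ 3 (mod 8), (2/2491) = -1.
Reciprocity: 1231 ≡ 3 and 2491 ≡ 3 (mod 4), so (1231/2491) = −(2491/1231).
Reduce top mod 1231: now compute (29/1231).
Reciprocity: 29 ≡ 1 and 1231 ≡ 3 (mod 4), so (29/1231) = +(1231/29).
Reduce top mod 29: now compute (13/29).
Reciprocity: 13 ≡ 1 and 29 ≡ 1 (mod 4), so (13/29) = +(29/13).
Reduce top mod 13: now compute (3/13).
Reciprocity: 3 ≡ 3 and 13 ≡ 1 (mod 4), so (3/13) = +(13/3).
Reduce top mod 3: now compute (1/3).
Reached (1/3) = 1. Collecting the sign flips along the way, the symbol is +1.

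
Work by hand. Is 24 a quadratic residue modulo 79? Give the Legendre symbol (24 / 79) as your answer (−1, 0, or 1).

-1

Euler's criterion: (24/79) ≡ 24^39 (mod 79).
24^2 ≡ 23 (mod 79)
24^4 ≡ 55 (mod 79)
24^8 ≡ 23 (mod 79)
24^16 ≡ 55 (mod 79)
24^32 ≡ 23 (mod 79)
24^39 = 24^(32+4+2+1) ≡ 78 (mod 79).
Result is 78 ≡ −1, so (24/79) = −1.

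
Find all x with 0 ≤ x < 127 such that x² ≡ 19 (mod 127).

Since 127 ≡ 3 (mod 4), a square root of 19 is 19^((127+1)/4) = 19^32 mod 127.
Repeated squaring: 19^2≡107, 19^4≡19, 19^8≡107, 19^16≡19, 19^32≡107 (mod 127).
19^32 = 19^(32) ≡ 107 (mod 127).
Check: 107² = 11449 ≡ 19 (mod 127). The two roots are 20 and 107.

20, 107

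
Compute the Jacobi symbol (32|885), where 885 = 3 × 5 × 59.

Pull out 2^5: since 885 ≡ 5 (mod 8), (2/885) = -1, so (2/885)^5 = -1.
Reached (1/885) = 1. Collecting the sign flips along the way, the symbol is -1.

-1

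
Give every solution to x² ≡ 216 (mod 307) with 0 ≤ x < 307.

38, 269

Since 307 ≡ 3 (mod 4), a square root of 216 is 216^((307+1)/4) = 216^77 mod 307.
Repeated squaring: 216^2≡299, 216^4≡64, 216^8≡105, 216^16≡280, 216^32≡115, 216^64≡24 (mod 307).
216^77 = 216^(64+8+4+1) ≡ 269 (mod 307).
Check: 269² = 72361 ≡ 216 (mod 307). The two roots are 38 and 269.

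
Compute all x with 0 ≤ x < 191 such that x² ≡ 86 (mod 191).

75, 116

Since 191 ≡ 3 (mod 4), a square root of 86 is 86^((191+1)/4) = 86^48 mod 191.
Repeated squaring: 86^2≡138, 86^4≡135, 86^8≡80, 86^16≡97, 86^32≡50 (mod 191).
86^48 = 86^(32+16) ≡ 75 (mod 191).
Check: 75² = 5625 ≡ 86 (mod 191). The two roots are 75 and 116.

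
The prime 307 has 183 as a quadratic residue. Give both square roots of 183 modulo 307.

Since 307 ≡ 3 (mod 4), a square root of 183 is 183^((307+1)/4) = 183^77 mod 307.
Repeated squaring: 183^2≡26, 183^4≡62, 183^8≡160, 183^16≡119, 183^32≡39, 183^64≡293 (mod 307).
183^77 = 183^(64+8+4+1) ≡ 262 (mod 307).
Check: 262² = 68644 ≡ 183 (mod 307). The two roots are 45 and 262.

45, 262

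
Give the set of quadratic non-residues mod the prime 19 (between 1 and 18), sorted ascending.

2,3,8,10,12,13,14,15,18

Square k = 1,…,9 (k and 19−k give the same square):
1²=1, 2²=4, 3²=9, 4²=16, 5²≡6, 6²≡17, 7²≡11, 8²≡7, 9²≡5 (mod 19).
The residues are {1, 4, 5, 6, 7, 9, 11, 16, 17}; the non-residues are the remaining 9 nonzero classes.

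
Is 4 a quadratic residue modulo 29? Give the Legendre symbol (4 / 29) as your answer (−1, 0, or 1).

1

Pull out 2^2: since 29 ≡ 5 (mod 8), (2/29) = -1, so (2/29)^2 = +1.
Reached (1/29) = 1. Collecting the sign flips along the way, the symbol is +1.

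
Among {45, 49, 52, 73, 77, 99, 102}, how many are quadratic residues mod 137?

(45/137) = -1 → non-residue.
(49/137) = +1 → QR.
(52/137) = -1 → non-residue.
(73/137) = +1 → QR.
(77/137) = +1 → QR.
(99/137) = +1 → QR.
(102/137) = -1 → non-residue.
Total quadratic residues among the 7: 4.

4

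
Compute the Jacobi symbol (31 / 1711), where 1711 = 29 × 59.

1

Reciprocity: 31 ≡ 3 and 1711 ≡ 3 (mod 4), so (31/1711) = −(1711/31).
Reduce top mod 31: now compute (6/31).
Pull out 2: since 31 ≡ 7 (mod 8), (2/31) = +1.
Reciprocity: 3 ≡ 3 and 31 ≡ 3 (mod 4), so (3/31) = −(31/3).
Reduce top mod 3: now compute (1/3).
Reached (1/3) = 1. Collecting the sign flips along the way, the symbol is +1.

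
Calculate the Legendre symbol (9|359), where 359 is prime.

1

Reciprocity: 9 ≡ 1 and 359 ≡ 3 (mod 4), so (9/359) = +(359/9).
Reduce top mod 9: now compute (8/9).
Pull out 2^3: since 9 ≡ 1 (mod 8), (2/9) = +1, so (2/9)^3 = +1.
Reached (1/9) = 1. Collecting the sign flips along the way, the symbol is +1.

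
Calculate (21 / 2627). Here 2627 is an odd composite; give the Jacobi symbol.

-1

Reciprocity: 21 ≡ 1 and 2627 ≡ 3 (mod 4), so (21/2627) = +(2627/21).
Reduce top mod 21: now compute (2/21).
Pull out 2: since 21 ≡ 5 (mod 8), (2/21) = -1.
Reached (1/21) = 1. Collecting the sign flips along the way, the symbol is -1.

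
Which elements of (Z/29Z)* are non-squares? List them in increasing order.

2, 3, 8, 10, 11, 12, 14, 15, 17, 18, 19, 21, 26, 27

Square k = 1,…,14 (k and 29−k give the same square):
1²=1, 2²=4, 3²=9, 4²=16, 5²=25, 6²≡7, 7²≡20, 8²≡6, 9²≡23, 10²≡13, 11²≡5, 12²≡28, 13²≡24, 14²≡22 (mod 29).
The residues are {1, 4, 5, 6, 7, 9, 13, 16, 20, 22, 23, 24, 25, 28}; the non-residues are the remaining 14 nonzero classes.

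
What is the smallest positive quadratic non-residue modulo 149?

(2/149) = −1, so 2 is the smallest positive non-residue mod 149.

2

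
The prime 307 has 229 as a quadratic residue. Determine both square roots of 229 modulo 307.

42, 265

Since 307 ≡ 3 (mod 4), a square root of 229 is 229^((307+1)/4) = 229^77 mod 307.
Repeated squaring: 229^2≡251, 229^4≡66, 229^8≡58, 229^16≡294, 229^32≡169, 229^64≡10 (mod 307).
229^77 = 229^(64+8+4+1) ≡ 42 (mod 307).
Check: 42² = 1764 ≡ 229 (mod 307). The two roots are 42 and 265.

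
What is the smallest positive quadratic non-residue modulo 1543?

3

(2/1543) = +1, so 2 is a residue.
(3/1543) = −1, so 3 is the smallest positive non-residue mod 1543.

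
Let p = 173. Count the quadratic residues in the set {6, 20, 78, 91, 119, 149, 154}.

(6/173) = +1 → QR.
(20/173) = -1 → non-residue.
(78/173) = +1 → QR.
(91/173) = -1 → non-residue.
(119/173) = +1 → QR.
(149/173) = +1 → QR.
(154/173) = -1 → non-residue.
Total quadratic residues among the 7: 4.

4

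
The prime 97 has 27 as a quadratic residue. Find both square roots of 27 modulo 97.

97 ≡ 1 (mod 4), so we find a root by search.
Trying successive values, 30² = 900 ≡ 27 (mod 97). The other root is 97 − 30 = 67.

30, 67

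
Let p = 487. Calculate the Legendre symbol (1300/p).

-1

First reduce: 1300 ≡ 326 (mod 487).
Pull out 2: since 487 ≡ 7 (mod 8), (2/487) = +1.
Reciprocity: 163 ≡ 3 and 487 ≡ 3 (mod 4), so (163/487) = −(487/163).
Reduce top mod 163: now compute (161/163).
Reciprocity: 161 ≡ 1 and 163 ≡ 3 (mod 4), so (161/163) = +(163/161).
Reduce top mod 161: now compute (2/161).
Pull out 2: since 161 ≡ 1 (mod 8), (2/161) = +1.
Reached (1/161) = 1. Collecting the sign flips along the way, the symbol is -1.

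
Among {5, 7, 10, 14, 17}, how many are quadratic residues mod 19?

3

(5/19) = +1 → QR.
(7/19) = +1 → QR.
(10/19) = -1 → non-residue.
(14/19) = -1 → non-residue.
(17/19) = +1 → QR.
Total quadratic residues among the 5: 3.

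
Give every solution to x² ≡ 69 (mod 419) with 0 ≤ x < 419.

169, 250

Since 419 ≡ 3 (mod 4), a square root of 69 is 69^((419+1)/4) = 69^105 mod 419.
Repeated squaring: 69^2≡152, 69^4≡59, 69^8≡129, 69^16≡300, 69^32≡334, 69^64≡102 (mod 419).
69^105 = 69^(64+32+8+1) ≡ 169 (mod 419).
Check: 169² = 28561 ≡ 69 (mod 419). The two roots are 169 and 250.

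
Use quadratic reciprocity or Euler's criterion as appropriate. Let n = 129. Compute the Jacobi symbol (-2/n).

First reduce: -2 ≡ 127 (mod 129).
Reciprocity: 127 ≡ 3 and 129 ≡ 1 (mod 4), so (127/129) = +(129/127).
Reduce top mod 127: now compute (2/127).
Pull out 2: since 127 ≡ 7 (mod 8), (2/127) = +1.
Reached (1/127) = 1. Collecting the sign flips along the way, the symbol is +1.

1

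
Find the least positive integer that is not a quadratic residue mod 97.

(2/97) = +1, so 2 is a residue.
(3/97) = +1, so 3 is a residue.
(4/97) = +1, so 4 is a residue.
(5/97) = −1, so 5 is the smallest positive non-residue mod 97.

5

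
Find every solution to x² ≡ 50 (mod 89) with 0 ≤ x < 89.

89 ≡ 1 (mod 4), so we find a root by search.
Trying successive values, 36² = 1296 ≡ 50 (mod 89). The other root is 89 − 36 = 53.

36, 53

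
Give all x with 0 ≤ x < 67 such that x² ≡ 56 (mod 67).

Since 67 ≡ 3 (mod 4), a square root of 56 is 56^((67+1)/4) = 56^17 mod 67.
Repeated squaring: 56^2≡54, 56^4≡35, 56^8≡19, 56^16≡26 (mod 67).
56^17 = 56^(16+1) ≡ 49 (mod 67).
Check: 49² = 2401 ≡ 56 (mod 67). The two roots are 18 and 49.

18, 49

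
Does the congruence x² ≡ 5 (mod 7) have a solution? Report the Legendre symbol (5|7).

Euler's criterion: (5/7) ≡ 5^3 (mod 7).
5^2 ≡ 4 (mod 7)
5^3 = 5^(2+1) ≡ 6 (mod 7).
Result is 6 ≡ −1, so (5/7) = −1.

-1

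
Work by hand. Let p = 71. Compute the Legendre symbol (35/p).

-1

Euler's criterion: (35/71) ≡ 35^35 (mod 71).
35^2 ≡ 18 (mod 71)
35^4 ≡ 40 (mod 71)
35^8 ≡ 38 (mod 71)
35^16 ≡ 24 (mod 71)
35^32 ≡ 8 (mod 71)
35^35 = 35^(32+2+1) ≡ 70 (mod 71).
Result is 70 ≡ −1, so (35/71) = −1.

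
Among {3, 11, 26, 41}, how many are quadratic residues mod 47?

(3/47) = +1 → QR.
(11/47) = -1 → non-residue.
(26/47) = -1 → non-residue.
(41/47) = -1 → non-residue.
Total quadratic residues among the 4: 1.

1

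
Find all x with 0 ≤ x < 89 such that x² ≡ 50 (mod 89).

36, 53

89 ≡ 1 (mod 4), so we find a root by search.
Trying successive values, 36² = 1296 ≡ 50 (mod 89). The other root is 89 − 36 = 53.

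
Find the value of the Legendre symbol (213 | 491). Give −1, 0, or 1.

1

Reciprocity: 213 ≡ 1 and 491 ≡ 3 (mod 4), so (213/491) = +(491/213).
Reduce top mod 213: now compute (65/213).
Reciprocity: 65 ≡ 1 and 213 ≡ 1 (mod 4), so (65/213) = +(213/65).
Reduce top mod 65: now compute (18/65).
Pull out 2: since 65 ≡ 1 (mod 8), (2/65) = +1.
Reciprocity: 9 ≡ 1 and 65 ≡ 1 (mod 4), so (9/65) = +(65/9).
Reduce top mod 9: now compute (2/9).
Pull out 2: since 9 ≡ 1 (mod 8), (2/9) = +1.
Reached (1/9) = 1. Collecting the sign flips along the way, the symbol is +1.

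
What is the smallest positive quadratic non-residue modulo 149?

(2/149) = −1, so 2 is the smallest positive non-residue mod 149.

2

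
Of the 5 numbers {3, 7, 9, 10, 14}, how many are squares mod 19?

(3/19) = -1 → non-residue.
(7/19) = +1 → QR.
(9/19) = +1 → QR.
(10/19) = -1 → non-residue.
(14/19) = -1 → non-residue.
Total quadratic residues among the 5: 2.

2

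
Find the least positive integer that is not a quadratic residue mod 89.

3

(2/89) = +1, so 2 is a residue.
(3/89) = −1, so 3 is the smallest positive non-residue mod 89.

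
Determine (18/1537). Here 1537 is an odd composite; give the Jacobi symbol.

Pull out 2: since 1537 ≡ 1 (mod 8), (2/1537) = +1.
Reciprocity: 9 ≡ 1 and 1537 ≡ 1 (mod 4), so (9/1537) = +(1537/9).
Reduce top mod 9: now compute (7/9).
Reciprocity: 7 ≡ 3 and 9 ≡ 1 (mod 4), so (7/9) = +(9/7).
Reduce top mod 7: now compute (2/7).
Pull out 2: since 7 ≡ 7 (mod 8), (2/7) = +1.
Reached (1/7) = 1. Collecting the sign flips along the way, the symbol is +1.

1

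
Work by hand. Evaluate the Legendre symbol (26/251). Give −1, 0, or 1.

-1

Pull out 2: since 251 ≡ 3 (mod 8), (2/251) = -1.
Reciprocity: 13 ≡ 1 and 251 ≡ 3 (mod 4), so (13/251) = +(251/13).
Reduce top mod 13: now compute (4/13).
Pull out 2^2: since 13 ≡ 5 (mod 8), (2/13) = -1, so (2/13)^2 = +1.
Reached (1/13) = 1. Collecting the sign flips along the way, the symbol is -1.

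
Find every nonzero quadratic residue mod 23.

Square k = 1,…,11 (k and 23−k give the same square):
1²=1, 2²=4, 3²=9, 4²=16, 5²≡2, 6²≡13, 7²≡3, 8²≡18, 9²≡12, 10²≡8, 11²≡6 (mod 23).
So the quadratic residues mod 23 are {1, 2, 3, 4, 6, 8, 9, 12, 13, 16, 18}.

1 2 3 4 6 8 9 12 13 16 18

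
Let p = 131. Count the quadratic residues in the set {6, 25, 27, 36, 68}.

(6/131) = -1 → non-residue.
(25/131) = +1 → QR.
(27/131) = +1 → QR.
(36/131) = +1 → QR.
(68/131) = -1 → non-residue.
Total quadratic residues among the 5: 3.

3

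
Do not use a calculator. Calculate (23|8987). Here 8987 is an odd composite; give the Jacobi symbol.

Reciprocity: 23 ≡ 3 and 8987 ≡ 3 (mod 4), so (23/8987) = −(8987/23).
Reduce top mod 23: now compute (17/23).
Reciprocity: 17 ≡ 1 and 23 ≡ 3 (mod 4), so (17/23) = +(23/17).
Reduce top mod 17: now compute (6/17).
Pull out 2: since 17 ≡ 1 (mod 8), (2/17) = +1.
Reciprocity: 3 ≡ 3 and 17 ≡ 1 (mod 4), so (3/17) = +(17/3).
Reduce top mod 3: now compute (2/3).
Pull out 2: since 3 ≡ 3 (mod 8), (2/3) = -1.
Reached (1/3) = 1. Collecting the sign flips along the way, the symbol is +1.

1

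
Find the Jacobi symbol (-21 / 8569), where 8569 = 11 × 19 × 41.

First reduce: -21 ≡ 8548 (mod 8569).
Pull out 2^2: since 8569 ≡ 1 (mod 8), (2/8569) = +1, so (2/8569)^2 = +1.
Reciprocity: 2137 ≡ 1 and 8569 ≡ 1 (mod 4), so (2137/8569) = +(8569/2137).
Reduce top mod 2137: now compute (21/2137).
Reciprocity: 21 ≡ 1 and 2137 ≡ 1 (mod 4), so (21/2137) = +(2137/21).
Reduce top mod 21: now compute (16/21).
Pull out 2^4: since 21 ≡ 5 (mod 8), (2/21) = -1, so (2/21)^4 = +1.
Reached (1/21) = 1. Collecting the sign flips along the way, the symbol is +1.

1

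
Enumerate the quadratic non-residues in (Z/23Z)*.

5, 7, 10, 11, 14, 15, 17, 19, 20, 21, 22

Square k = 1,…,11 (k and 23−k give the same square):
1²=1, 2²=4, 3²=9, 4²=16, 5²≡2, 6²≡13, 7²≡3, 8²≡18, 9²≡12, 10²≡8, 11²≡6 (mod 23).
The residues are {1, 2, 3, 4, 6, 8, 9, 12, 13, 16, 18}; the non-residues are the remaining 11 nonzero classes.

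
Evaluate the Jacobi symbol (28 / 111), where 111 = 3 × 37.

Pull out 2^2: since 111 ≡ 7 (mod 8), (2/111) = +1, so (2/111)^2 = +1.
Reciprocity: 7 ≡ 3 and 111 ≡ 3 (mod 4), so (7/111) = −(111/7).
Reduce top mod 7: now compute (6/7).
Pull out 2: since 7 ≡ 7 (mod 8), (2/7) = +1.
Reciprocity: 3 ≡ 3 and 7 ≡ 3 (mod 4), so (3/7) = −(7/3).
Reduce top mod 3: now compute (1/3).
Reached (1/3) = 1. Collecting the sign flips along the way, the symbol is +1.

1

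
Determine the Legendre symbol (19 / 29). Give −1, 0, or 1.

Euler's criterion: (19/29) ≡ 19^14 (mod 29).
19^2 ≡ 13 (mod 29)
19^4 ≡ 24 (mod 29)
19^8 ≡ 25 (mod 29)
19^14 = 19^(8+4+2) ≡ 28 (mod 29).
Result is 28 ≡ −1, so (19/29) = −1.

-1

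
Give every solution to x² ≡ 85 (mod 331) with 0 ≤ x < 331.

Since 331 ≡ 3 (mod 4), a square root of 85 is 85^((331+1)/4) = 85^83 mod 331.
Repeated squaring: 85^2≡274, 85^4≡270, 85^8≡80, 85^16≡111, 85^32≡74, 85^64≡180 (mod 331).
85^83 = 85^(64+16+2+1) ≡ 167 (mod 331).
Check: 167² = 27889 ≡ 85 (mod 331). The two roots are 164 and 167.

164, 167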